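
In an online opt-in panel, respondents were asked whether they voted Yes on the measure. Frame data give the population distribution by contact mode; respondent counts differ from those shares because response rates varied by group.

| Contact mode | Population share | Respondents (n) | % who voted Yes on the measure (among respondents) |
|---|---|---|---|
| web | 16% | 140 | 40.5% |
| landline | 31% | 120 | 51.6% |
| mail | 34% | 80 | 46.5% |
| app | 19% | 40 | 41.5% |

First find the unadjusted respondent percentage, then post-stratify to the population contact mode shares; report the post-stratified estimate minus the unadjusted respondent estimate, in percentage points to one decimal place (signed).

+0.8 percentage points

Naive respondent-only estimate (weights = respondent counts):
  (140/380)×40.5 + (120/380)×51.6 + (80/380)×46.5 + (40/380)×41.5 = 45.3737%
Reweighting by population contact mode shares:
  0.16×40.5 + 0.31×51.6 + 0.34×46.5 + 0.19×41.5 = 46.171%
Difference = 46.171 − 45.3737 = 0.7973 pp.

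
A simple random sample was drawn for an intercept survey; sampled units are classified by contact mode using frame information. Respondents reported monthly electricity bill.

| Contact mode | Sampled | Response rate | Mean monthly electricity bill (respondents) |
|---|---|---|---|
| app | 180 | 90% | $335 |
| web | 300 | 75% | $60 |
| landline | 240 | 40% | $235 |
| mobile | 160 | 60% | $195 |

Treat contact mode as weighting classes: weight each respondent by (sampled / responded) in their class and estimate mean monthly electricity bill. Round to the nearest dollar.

With weight = n_sampled/n_responded per class, the weighted class total is n_sampled:
  app: 180 × 335 = 60,300
  web: 300 × 60 = 18,000
  landline: 240 × 235 = 56,400
  mobile: 160 × 195 = 31,200
Adjusted estimate = 165,900 / 880 = 188.523 → $189.

$189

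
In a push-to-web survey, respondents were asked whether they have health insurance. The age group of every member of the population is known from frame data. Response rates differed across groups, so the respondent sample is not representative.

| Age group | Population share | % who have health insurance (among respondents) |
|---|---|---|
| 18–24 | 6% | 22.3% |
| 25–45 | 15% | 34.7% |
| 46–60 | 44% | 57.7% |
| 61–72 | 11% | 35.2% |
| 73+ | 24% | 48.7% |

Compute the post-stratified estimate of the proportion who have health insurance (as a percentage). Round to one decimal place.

47.5%

Weight each group's respondent value by its population share:
  18–24: 0.06 × 22.3 = 1.338
  25–45: 0.15 × 34.7 = 5.205
  46–60: 0.44 × 57.7 = 25.388
  61–72: 0.11 × 35.2 = 3.872
  73+: 0.24 × 48.7 = 11.688
Post-stratified estimate = 47.491 → 47.5%.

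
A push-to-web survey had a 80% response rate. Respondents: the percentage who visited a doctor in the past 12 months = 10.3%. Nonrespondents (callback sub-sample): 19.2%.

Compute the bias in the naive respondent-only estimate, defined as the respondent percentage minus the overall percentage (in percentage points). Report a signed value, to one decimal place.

Nonresponse fraction = 1 − 0.8 = 0.2.
Bias = (nonresponse fraction) × (respondent percentage − nonrespondent percentage)
     = 0.2 × (10.3 − 19.2) = 0.2 × -8.9 = -1.78.

-1.8 percentage points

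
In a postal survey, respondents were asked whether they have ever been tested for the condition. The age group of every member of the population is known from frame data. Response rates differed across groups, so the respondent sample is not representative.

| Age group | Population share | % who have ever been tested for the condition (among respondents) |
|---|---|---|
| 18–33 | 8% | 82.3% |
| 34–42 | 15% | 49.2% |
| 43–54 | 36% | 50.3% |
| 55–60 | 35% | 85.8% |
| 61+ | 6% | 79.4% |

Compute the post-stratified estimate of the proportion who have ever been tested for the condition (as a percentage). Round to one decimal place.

Weight each group's respondent value by its population share:
  18–33: 0.08 × 82.3 = 6.584
  34–42: 0.15 × 49.2 = 7.38
  43–54: 0.36 × 50.3 = 18.108
  55–60: 0.35 × 85.8 = 30.03
  61+: 0.06 × 79.4 = 4.764
Post-stratified estimate = 66.866 → 66.9%.

66.9%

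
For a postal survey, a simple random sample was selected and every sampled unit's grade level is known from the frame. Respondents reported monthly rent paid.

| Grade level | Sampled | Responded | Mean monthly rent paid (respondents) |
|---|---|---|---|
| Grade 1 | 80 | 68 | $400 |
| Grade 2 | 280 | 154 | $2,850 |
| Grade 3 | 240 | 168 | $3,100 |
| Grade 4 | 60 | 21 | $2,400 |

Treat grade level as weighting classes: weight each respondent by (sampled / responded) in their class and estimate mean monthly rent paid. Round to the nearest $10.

$2,600

Response rates by class: Grade 1 68/80 = 85%, Grade 2 154/280 = 55%, Grade 3 168/240 = 70%, Grade 4 21/60 = 35%.
Each respondent's weight = sampled/responded in their class; summing within a class gives n_sampled, so:
  Grade 1: 80 × 400 = 32,000
  Grade 2: 280 × 2850 = 798,000
  Grade 3: 240 × 3100 = 744,000
  Grade 4: 60 × 2400 = 144,000
Adjusted estimate = 1,718,000 / 660 = 2603.03 → $2,600.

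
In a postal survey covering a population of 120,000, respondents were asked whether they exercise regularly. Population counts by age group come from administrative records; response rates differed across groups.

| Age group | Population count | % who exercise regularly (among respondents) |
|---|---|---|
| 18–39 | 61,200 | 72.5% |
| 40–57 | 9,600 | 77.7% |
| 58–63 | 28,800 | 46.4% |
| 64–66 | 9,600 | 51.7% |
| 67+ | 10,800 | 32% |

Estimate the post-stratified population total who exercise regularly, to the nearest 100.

73,600

Apply each group's respondent rate to its population count:
  18–39: 61,200 × 72.5% = 44,370
  40–57: 9,600 × 77.7% = 7459.2
  58–63: 28,800 × 46.4% = 13363.2
  64–66: 9,600 × 51.7% = 4963.2
  67+: 10,800 × 32% = 3456
Estimated total = 73611.6 → 73,600.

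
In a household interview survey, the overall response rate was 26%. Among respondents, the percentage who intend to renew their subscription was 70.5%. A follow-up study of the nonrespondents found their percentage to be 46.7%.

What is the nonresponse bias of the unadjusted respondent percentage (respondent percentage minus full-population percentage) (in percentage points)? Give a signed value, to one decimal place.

Nonresponse fraction = 1 − 0.26 = 0.74.
Bias = (nonresponse fraction) × (respondent percentage − nonrespondent percentage)
     = 0.74 × (70.5 − 46.7) = 0.74 × 23.8 = 17.612.

+17.6 percentage points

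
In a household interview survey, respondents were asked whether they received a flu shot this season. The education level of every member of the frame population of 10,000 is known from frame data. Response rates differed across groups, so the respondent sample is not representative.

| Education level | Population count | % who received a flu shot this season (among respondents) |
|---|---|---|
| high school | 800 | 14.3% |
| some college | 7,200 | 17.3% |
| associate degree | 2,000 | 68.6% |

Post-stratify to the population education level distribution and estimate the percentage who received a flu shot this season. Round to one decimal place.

Each cell contributes population-share × respondent value:
  high school: (800/10,000) × 14.3 = 1.144
  some college: (7,200/10,000) × 17.3 = 12.456
  associate degree: (2,000/10,000) × 68.6 = 13.72
Post-stratified estimate = 27.32 → 27.3%.

27.3%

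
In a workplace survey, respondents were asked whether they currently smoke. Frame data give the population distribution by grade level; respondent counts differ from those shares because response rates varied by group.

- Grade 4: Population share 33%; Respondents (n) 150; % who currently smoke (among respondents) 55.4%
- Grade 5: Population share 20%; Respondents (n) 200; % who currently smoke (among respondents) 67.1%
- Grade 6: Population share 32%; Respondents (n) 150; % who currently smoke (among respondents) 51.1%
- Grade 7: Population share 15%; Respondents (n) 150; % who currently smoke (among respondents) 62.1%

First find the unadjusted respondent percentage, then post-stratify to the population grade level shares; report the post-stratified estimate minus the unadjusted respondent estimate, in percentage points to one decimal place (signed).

-2.2 percentage points

Unadjusted (pooled respondent) estimate weights by respondent counts:
  (150/650)×55.4 + (200/650)×67.1 + (150/650)×51.1 + (150/650)×62.1 = 59.5538%
Reweighting by population grade level shares:
  0.33×55.4 + 0.2×67.1 + 0.32×51.1 + 0.15×62.1 = 57.369%
Difference = 57.369 − 59.5538 = -2.1848 pp.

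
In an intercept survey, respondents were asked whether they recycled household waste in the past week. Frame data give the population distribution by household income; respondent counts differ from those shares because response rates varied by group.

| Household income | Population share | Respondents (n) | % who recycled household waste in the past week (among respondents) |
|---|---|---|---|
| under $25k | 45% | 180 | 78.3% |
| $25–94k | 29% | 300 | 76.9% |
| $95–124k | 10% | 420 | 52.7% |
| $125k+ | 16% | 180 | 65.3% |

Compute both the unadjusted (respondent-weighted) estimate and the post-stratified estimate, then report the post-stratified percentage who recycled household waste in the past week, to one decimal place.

Without adjustment, the pooled respondent share is:
  (180/1080)×78.3 + (300/1080)×76.9 + (420/1080)×52.7 + (180/1080)×65.3 = 65.7889%
Post-stratified estimate weights by population shares:
  0.45×78.3 + 0.29×76.9 + 0.1×52.7 + 0.16×65.3 = 73.254%

73.3%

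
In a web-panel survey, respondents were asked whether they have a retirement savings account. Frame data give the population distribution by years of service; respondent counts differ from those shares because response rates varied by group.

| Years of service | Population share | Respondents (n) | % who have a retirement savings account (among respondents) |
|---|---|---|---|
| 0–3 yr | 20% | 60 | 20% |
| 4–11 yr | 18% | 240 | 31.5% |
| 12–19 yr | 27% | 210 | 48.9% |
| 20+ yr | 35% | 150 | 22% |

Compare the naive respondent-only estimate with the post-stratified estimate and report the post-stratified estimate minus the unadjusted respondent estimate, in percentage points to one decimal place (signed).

-3.3 percentage points

Without adjustment, the pooled respondent share is:
  (60/660)×20 + (240/660)×31.5 + (210/660)×48.9 + (150/660)×22 = 33.8318%
Reweighting by population years of service shares:
  0.2×20 + 0.18×31.5 + 0.27×48.9 + 0.35×22 = 30.573%
Difference = 30.573 − 33.8318 = -3.2588 pp.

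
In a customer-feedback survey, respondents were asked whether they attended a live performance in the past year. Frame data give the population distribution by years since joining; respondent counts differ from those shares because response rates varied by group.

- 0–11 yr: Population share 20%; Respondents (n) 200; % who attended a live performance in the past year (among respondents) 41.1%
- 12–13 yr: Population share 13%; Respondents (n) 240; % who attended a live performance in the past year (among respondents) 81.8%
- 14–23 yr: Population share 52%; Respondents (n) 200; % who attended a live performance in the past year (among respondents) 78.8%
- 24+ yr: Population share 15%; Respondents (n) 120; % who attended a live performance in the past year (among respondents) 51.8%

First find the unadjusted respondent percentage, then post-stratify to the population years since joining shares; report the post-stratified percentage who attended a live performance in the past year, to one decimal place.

Without adjustment, the pooled respondent share is:
  (200/760)×41.1 + (240/760)×81.8 + (200/760)×78.8 + (120/760)×51.8 = 65.5632%
Reweighting by population years since joining shares:
  0.2×41.1 + 0.13×81.8 + 0.52×78.8 + 0.15×51.8 = 67.6%

67.6%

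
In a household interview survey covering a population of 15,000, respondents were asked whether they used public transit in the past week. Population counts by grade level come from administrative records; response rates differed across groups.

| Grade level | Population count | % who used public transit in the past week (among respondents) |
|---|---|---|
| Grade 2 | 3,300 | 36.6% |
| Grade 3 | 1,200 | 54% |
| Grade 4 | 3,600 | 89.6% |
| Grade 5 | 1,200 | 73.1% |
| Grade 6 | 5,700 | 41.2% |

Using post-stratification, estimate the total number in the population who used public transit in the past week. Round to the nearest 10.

Apply each group's respondent rate to its population count:
  Grade 2: 3,300 × 36.6% = 1207.8
  Grade 3: 1,200 × 54% = 648
  Grade 4: 3,600 × 89.6% = 3225.6
  Grade 5: 1,200 × 73.1% = 877.2
  Grade 6: 5,700 × 41.2% = 2348.4
Estimated total = 8307 → 8,310.

8,310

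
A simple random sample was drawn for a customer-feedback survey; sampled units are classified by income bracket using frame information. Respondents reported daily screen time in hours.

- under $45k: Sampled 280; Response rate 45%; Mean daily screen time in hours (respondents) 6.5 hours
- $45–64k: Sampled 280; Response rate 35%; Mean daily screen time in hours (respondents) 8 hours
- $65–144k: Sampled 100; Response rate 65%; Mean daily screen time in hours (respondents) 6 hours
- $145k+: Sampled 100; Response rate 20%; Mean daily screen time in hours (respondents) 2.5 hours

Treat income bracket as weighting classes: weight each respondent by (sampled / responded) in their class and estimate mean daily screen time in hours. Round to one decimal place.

Each respondent's weight = sampled/responded in their class; summing within a class gives n_sampled, so:
  under $45k: 280 × 6.5 = 1820
  $45–64k: 280 × 8 = 2240
  $65–144k: 100 × 6 = 600
  $145k+: 100 × 2.5 = 250
Adjusted estimate = 4910 / 760 = 6.46053 → 6.5.

6.5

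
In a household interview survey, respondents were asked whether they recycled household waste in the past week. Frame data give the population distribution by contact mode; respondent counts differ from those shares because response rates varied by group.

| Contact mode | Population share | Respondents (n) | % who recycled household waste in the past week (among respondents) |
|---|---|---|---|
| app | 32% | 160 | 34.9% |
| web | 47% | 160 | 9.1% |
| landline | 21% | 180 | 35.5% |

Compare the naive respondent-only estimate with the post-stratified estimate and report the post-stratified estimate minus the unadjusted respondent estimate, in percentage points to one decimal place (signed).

Without adjustment, the pooled respondent share is:
  (160/500)×34.9 + (160/500)×9.1 + (180/500)×35.5 = 26.86%
Post-stratified estimate weights by population shares:
  0.32×34.9 + 0.47×9.1 + 0.21×35.5 = 22.9%
Difference = 22.9 − 26.86 = -3.96 pp.

-4.0 percentage points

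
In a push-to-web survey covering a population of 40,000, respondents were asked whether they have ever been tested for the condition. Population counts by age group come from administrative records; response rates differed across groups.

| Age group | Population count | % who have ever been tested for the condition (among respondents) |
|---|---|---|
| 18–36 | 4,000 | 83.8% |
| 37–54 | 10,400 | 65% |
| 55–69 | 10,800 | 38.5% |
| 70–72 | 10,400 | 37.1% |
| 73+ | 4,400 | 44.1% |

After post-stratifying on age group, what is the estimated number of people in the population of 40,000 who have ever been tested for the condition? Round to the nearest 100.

20,100

Estimated count per cell = population count × respondent percentage:
  18–36: 4,000 × 83.8% = 3352
  37–54: 10,400 × 65% = 6760
  55–69: 10,800 × 38.5% = 4158
  70–72: 10,400 × 37.1% = 3858.4
  73+: 4,400 × 44.1% = 1940.4
Estimated total = 20068.8 → 20,100.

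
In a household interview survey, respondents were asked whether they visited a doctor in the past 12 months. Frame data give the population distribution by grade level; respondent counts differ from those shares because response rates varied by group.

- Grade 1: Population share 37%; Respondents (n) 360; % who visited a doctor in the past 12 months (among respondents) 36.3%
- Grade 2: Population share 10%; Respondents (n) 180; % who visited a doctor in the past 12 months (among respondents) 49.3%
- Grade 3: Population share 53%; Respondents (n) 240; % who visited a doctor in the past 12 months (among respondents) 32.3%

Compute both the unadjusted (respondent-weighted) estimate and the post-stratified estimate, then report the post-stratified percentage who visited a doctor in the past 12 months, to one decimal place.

Unadjusted (pooled respondent) estimate weights by respondent counts:
  (360/780)×36.3 + (180/780)×49.3 + (240/780)×32.3 = 38.0692%
Post-stratified estimate weights by population shares:
  0.37×36.3 + 0.1×49.3 + 0.53×32.3 = 35.48%

35.5%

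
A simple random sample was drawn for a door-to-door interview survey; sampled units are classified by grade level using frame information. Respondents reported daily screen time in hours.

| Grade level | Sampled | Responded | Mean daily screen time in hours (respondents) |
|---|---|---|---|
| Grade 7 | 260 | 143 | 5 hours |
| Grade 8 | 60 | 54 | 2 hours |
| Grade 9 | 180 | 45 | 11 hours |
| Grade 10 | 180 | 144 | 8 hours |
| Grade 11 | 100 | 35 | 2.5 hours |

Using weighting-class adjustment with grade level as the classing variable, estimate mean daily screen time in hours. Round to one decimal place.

Class response rates: Grade 7 143/260 = 55%, Grade 8 54/60 = 90%, Grade 9 45/180 = 25%, Grade 10 144/180 = 80%, Grade 11 35/100 = 35%.
Each respondent's weight = sampled/responded in their class; summing within a class gives n_sampled, so:
  Grade 7: 260 × 5 = 1300
  Grade 8: 60 × 2 = 120
  Grade 9: 180 × 11 = 1980
  Grade 10: 180 × 8 = 1440
  Grade 11: 100 × 2.5 = 250
Adjusted estimate = 5090 / 780 = 6.52564 → 6.5.

6.5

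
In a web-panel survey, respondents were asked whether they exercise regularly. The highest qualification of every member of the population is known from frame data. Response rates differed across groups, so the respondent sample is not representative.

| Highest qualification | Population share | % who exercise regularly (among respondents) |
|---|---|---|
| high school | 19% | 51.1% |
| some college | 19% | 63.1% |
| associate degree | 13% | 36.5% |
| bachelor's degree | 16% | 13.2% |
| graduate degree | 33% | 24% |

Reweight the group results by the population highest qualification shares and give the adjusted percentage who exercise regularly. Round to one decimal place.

Weight each group's respondent value by its population share:
  high school: 0.19 × 51.1 = 9.709
  some college: 0.19 × 63.1 = 11.989
  associate degree: 0.13 × 36.5 = 4.745
  bachelor's degree: 0.16 × 13.2 = 2.112
  graduate degree: 0.33 × 24 = 7.92
Post-stratified estimate = 36.475 → 36.5%.

36.5%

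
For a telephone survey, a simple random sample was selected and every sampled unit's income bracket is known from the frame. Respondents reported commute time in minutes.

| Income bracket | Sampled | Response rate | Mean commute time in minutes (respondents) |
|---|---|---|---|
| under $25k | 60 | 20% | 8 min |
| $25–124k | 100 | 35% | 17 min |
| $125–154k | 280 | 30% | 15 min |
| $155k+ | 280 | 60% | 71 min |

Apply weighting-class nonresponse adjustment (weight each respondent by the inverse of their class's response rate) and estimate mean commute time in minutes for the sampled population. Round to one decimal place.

36.5

Inverse-response-rate weighting restores each class to its sampled count, so class totals weight by n_sampled:
  under $25k: 60 × 8 = 480
  $25–124k: 100 × 17 = 1700
  $125–154k: 280 × 15 = 4200
  $155k+: 280 × 71 = 19,880
Adjusted estimate = 26,260 / 720 = 36.4722 → 36.5.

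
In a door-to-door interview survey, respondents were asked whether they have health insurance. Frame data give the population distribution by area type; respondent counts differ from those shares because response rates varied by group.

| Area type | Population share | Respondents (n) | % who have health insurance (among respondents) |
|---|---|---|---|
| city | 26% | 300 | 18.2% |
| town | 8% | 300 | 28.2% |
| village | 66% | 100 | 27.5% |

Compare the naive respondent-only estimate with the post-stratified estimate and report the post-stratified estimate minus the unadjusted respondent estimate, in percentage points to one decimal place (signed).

Unadjusted (pooled respondent) estimate weights by respondent counts:
  (300/700)×18.2 + (300/700)×28.2 + (100/700)×27.5 = 23.8143%
Post-stratifying to population shares instead:
  0.26×18.2 + 0.08×28.2 + 0.66×27.5 = 25.138%
Difference = 25.138 − 23.8143 = 1.3237 pp.

+1.3 percentage points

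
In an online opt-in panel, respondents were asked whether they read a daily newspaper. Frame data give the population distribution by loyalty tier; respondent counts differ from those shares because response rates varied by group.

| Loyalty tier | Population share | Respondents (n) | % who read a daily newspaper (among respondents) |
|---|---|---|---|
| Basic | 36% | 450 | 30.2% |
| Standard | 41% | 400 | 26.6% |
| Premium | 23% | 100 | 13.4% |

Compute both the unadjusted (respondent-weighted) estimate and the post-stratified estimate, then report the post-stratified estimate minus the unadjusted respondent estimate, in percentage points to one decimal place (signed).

Unadjusted (pooled respondent) estimate weights by respondent counts:
  (450/950)×30.2 + (400/950)×26.6 + (100/950)×13.4 = 26.9158%
Reweighting by population loyalty tier shares:
  0.36×30.2 + 0.41×26.6 + 0.23×13.4 = 24.86%
Difference = 24.86 − 26.9158 = -2.0558 pp.

-2.1 percentage points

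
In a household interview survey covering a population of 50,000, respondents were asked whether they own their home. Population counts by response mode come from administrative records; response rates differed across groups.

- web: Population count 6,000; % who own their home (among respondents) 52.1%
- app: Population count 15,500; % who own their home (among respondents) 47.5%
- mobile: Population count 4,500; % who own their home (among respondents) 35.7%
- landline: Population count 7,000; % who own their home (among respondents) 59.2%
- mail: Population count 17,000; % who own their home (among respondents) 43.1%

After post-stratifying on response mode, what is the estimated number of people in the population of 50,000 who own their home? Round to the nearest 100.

23,600

Estimated count per cell = population count × respondent percentage:
  web: 6,000 × 52.1% = 3126
  app: 15,500 × 47.5% = 7362.5
  mobile: 4,500 × 35.7% = 1606.5
  landline: 7,000 × 59.2% = 4144
  mail: 17,000 × 43.1% = 7327
Estimated total = 23,566 → 23,600.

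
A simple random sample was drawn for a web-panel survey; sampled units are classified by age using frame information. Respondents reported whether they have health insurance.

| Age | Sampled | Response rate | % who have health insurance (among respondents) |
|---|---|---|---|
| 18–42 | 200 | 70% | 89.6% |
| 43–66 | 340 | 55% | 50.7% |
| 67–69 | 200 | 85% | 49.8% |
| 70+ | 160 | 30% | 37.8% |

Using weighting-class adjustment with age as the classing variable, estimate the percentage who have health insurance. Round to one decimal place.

56.9%

Weighting each respondent by the inverse class response rate inflates each class back to its sampled size, so the class weight is n_sampled:
  18–42: 200 × 89.6 = 17,920
  43–66: 340 × 50.7 = 17,238
  67–69: 200 × 49.8 = 9960
  70+: 160 × 37.8 = 6048
Adjusted estimate = 51,166 / 900 = 56.8511 → 56.9%.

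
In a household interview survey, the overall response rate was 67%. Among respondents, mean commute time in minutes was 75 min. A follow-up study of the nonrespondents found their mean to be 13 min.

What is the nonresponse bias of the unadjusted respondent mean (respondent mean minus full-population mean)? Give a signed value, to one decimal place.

Nonresponse fraction = 1 − 0.67 = 0.33.
Bias = (nonresponse fraction) × (respondent mean − nonrespondent mean)
     = 0.33 × (75 − 13) = 0.33 × 62 = 20.46.

+20.5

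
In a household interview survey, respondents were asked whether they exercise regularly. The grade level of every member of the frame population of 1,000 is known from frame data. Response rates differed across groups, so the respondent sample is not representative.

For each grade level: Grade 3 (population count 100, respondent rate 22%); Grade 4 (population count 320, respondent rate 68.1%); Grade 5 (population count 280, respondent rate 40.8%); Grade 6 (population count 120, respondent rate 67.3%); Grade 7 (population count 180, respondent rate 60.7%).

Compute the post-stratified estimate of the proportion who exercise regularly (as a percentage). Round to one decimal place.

54.4%

Reweight to the known grade level distribution:
  Grade 3: (100/1,000) × 22 = 2.2
  Grade 4: (320/1,000) × 68.1 = 21.792
  Grade 5: (280/1,000) × 40.8 = 11.424
  Grade 6: (120/1,000) × 67.3 = 8.076
  Grade 7: (180/1,000) × 60.7 = 10.926
Post-stratified estimate = 54.418 → 54.4%.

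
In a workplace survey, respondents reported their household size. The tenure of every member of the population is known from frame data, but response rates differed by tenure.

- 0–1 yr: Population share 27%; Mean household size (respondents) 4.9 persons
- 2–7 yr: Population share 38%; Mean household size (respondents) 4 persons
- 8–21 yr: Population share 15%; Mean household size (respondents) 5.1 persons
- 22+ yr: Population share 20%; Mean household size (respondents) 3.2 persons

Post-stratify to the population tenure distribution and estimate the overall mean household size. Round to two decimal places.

Post-stratification weights by population share, not respondent share:
  0–1 yr: 0.27 × 4.9 = 1.323
  2–7 yr: 0.38 × 4 = 1.52
  8–21 yr: 0.15 × 5.1 = 0.765
  22+ yr: 0.2 × 3.2 = 0.64
Post-stratified estimate = 4.248 → 4.25.

4.25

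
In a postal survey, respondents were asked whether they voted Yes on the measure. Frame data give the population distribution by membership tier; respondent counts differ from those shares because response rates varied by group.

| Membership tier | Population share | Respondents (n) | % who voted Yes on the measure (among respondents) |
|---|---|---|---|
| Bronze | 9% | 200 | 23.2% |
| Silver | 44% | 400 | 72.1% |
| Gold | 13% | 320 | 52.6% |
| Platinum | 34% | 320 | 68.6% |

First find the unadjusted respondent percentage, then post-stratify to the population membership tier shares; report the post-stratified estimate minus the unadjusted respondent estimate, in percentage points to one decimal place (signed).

Unadjusted (pooled respondent) estimate weights by respondent counts:
  (200/1240)×23.2 + (400/1240)×72.1 + (320/1240)×52.6 + (320/1240)×68.6 = 58.2774%
Post-stratified estimate weights by population shares:
  0.09×23.2 + 0.44×72.1 + 0.13×52.6 + 0.34×68.6 = 63.974%
Difference = 63.974 − 58.2774 = 5.6966 pp.

+5.7 percentage points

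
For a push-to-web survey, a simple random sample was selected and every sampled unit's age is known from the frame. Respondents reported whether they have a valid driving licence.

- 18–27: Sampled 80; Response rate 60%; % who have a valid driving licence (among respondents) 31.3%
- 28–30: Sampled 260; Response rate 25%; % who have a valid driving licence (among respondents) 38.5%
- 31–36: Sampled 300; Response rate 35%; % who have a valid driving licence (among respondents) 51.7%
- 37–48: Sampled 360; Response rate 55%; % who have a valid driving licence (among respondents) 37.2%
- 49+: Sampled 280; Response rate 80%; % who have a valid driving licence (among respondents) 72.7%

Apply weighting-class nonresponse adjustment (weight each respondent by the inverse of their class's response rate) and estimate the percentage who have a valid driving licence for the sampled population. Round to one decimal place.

48.3%

Each respondent's weight = sampled/responded in their class; summing within a class gives n_sampled, so:
  18–27: 80 × 31.3 = 2504
  28–30: 260 × 38.5 = 10,010
  31–36: 300 × 51.7 = 15,510
  37–48: 360 × 37.2 = 13392
  49+: 280 × 72.7 = 20,356
Adjusted estimate = 61,772 / 1,280 = 48.2594 → 48.3%.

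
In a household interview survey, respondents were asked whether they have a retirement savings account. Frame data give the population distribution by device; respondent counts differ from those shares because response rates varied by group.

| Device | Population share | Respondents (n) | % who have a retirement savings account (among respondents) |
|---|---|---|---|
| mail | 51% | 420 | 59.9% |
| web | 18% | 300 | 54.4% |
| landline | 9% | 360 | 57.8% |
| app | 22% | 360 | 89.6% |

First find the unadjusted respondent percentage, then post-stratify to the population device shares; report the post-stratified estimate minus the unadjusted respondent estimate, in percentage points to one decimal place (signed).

Naive respondent-only estimate (weights = respondent counts):
  (420/1440)×59.9 + (300/1440)×54.4 + (360/1440)×57.8 + (360/1440)×89.6 = 65.6542%
Reweighting by population device shares:
  0.51×59.9 + 0.18×54.4 + 0.09×57.8 + 0.22×89.6 = 65.255%
Difference = 65.255 − 65.6542 = -0.3992 pp.

-0.4 percentage points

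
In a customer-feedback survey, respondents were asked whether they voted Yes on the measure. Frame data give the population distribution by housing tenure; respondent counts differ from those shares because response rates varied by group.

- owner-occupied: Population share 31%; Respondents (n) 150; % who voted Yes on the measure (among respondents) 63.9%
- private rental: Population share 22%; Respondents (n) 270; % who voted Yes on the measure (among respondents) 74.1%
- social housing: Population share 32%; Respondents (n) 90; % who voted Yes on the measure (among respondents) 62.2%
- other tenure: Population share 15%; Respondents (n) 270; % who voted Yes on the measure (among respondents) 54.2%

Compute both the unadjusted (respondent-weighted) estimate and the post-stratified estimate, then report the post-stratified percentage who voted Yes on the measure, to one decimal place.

Naive respondent-only estimate (weights = respondent counts):
  (150/780)×63.9 + (270/780)×74.1 + (90/780)×62.2 + (270/780)×54.2 = 63.8769%
Post-stratifying to population shares instead:
  0.31×63.9 + 0.22×74.1 + 0.32×62.2 + 0.15×54.2 = 64.145%

64.1%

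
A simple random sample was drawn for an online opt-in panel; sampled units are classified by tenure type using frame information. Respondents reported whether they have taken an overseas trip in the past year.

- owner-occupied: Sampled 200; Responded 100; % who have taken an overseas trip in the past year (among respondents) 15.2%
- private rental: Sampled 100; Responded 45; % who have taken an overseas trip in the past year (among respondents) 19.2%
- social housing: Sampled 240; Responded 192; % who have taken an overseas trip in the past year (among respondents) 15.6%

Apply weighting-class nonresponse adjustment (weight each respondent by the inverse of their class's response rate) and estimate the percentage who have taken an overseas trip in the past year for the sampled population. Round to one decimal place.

16.1%

Response rates by class: owner-occupied 100/200 = 50%, private rental 45/100 = 45%, social housing 192/240 = 80%.
Each respondent's weight = sampled/responded in their class; summing within a class gives n_sampled, so:
  owner-occupied: 200 × 15.2 = 3040
  private rental: 100 × 19.2 = 1920
  social housing: 240 × 15.6 = 3744
Adjusted estimate = 8704 / 540 = 16.1185 → 16.1%.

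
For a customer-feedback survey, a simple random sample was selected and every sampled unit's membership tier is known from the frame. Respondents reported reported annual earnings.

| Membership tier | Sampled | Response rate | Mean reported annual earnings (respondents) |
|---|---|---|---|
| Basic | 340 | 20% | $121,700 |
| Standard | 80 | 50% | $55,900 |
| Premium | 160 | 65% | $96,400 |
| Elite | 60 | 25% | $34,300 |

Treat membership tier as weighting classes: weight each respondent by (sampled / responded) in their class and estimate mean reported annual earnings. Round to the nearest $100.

Inverse-response-rate weighting restores each class to its sampled count, so class totals weight by n_sampled:
  Basic: 340 × 121,700 = 41,378,000
  Standard: 80 × 55,900 = 4,472,000
  Premium: 160 × 96,400 = 15,424,000
  Elite: 60 × 34,300 = 2,058,000
Adjusted estimate = 63,332,000 / 640 = 98956.2 → $99,000.

$99,000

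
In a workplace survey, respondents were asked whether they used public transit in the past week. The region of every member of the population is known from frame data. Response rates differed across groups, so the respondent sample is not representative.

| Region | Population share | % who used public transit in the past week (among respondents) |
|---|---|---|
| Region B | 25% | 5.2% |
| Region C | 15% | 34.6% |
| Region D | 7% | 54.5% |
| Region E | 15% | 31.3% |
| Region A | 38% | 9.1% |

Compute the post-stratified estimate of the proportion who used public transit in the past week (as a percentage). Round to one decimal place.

18.5%

Post-stratification weights by population share, not respondent share:
  Region B: 0.25 × 5.2 = 1.3
  Region C: 0.15 × 34.6 = 5.19
  Region D: 0.07 × 54.5 = 3.815
  Region E: 0.15 × 31.3 = 4.695
  Region A: 0.38 × 9.1 = 3.458
Post-stratified estimate = 18.458 → 18.5%.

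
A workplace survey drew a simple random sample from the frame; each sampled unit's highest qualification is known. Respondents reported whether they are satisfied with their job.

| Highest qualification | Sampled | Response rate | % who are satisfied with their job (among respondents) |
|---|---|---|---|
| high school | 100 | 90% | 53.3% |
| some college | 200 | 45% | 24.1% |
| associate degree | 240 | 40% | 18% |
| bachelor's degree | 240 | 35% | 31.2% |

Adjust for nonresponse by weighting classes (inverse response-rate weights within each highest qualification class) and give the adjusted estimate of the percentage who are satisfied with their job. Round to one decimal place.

Inverse-response-rate weighting restores each class to its sampled count, so class totals weight by n_sampled:
  high school: 100 × 53.3 = 5330
  some college: 200 × 24.1 = 4820
  associate degree: 240 × 18 = 4320
  bachelor's degree: 240 × 31.2 = 7488
Adjusted estimate = 21,958 / 780 = 28.1513 → 28.2%.

28.2%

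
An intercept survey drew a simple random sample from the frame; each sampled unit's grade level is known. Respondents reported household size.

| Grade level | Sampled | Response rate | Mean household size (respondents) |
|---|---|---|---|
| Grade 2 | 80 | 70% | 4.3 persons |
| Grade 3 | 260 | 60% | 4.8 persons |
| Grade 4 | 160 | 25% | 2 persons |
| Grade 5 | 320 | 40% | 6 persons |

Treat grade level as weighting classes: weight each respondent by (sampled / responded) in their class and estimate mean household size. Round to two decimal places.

4.67

Each respondent's weight = sampled/responded in their class; summing within a class gives n_sampled, so:
  Grade 2: 80 × 4.3 = 344
  Grade 3: 260 × 4.8 = 1248
  Grade 4: 160 × 2 = 320
  Grade 5: 320 × 6 = 1920
Adjusted estimate = 3832 / 820 = 4.67317 → 4.67.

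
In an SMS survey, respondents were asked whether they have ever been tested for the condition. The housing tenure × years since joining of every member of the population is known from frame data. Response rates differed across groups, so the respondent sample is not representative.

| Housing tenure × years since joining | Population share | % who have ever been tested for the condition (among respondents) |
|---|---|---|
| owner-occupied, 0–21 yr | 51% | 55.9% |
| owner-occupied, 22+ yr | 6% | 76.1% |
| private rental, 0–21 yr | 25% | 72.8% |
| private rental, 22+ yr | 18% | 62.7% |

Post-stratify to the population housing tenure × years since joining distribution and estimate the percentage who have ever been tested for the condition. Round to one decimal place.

62.6%

Post-stratification weights by population share, not respondent share:
  owner-occupied, 0–21 yr: 0.51 × 55.9 = 28.509
  owner-occupied, 22+ yr: 0.06 × 76.1 = 4.566
  private rental, 0–21 yr: 0.25 × 72.8 = 18.2
  private rental, 22+ yr: 0.18 × 62.7 = 11.286
Post-stratified estimate = 62.561 → 62.6%.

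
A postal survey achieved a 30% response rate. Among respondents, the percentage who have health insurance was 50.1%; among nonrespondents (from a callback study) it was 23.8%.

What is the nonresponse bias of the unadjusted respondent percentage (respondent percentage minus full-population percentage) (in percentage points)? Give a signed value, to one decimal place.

Nonresponse fraction = 1 − 0.3 = 0.7.
Bias = (nonresponse fraction) × (respondent percentage − nonrespondent percentage)
     = 0.7 × (50.1 − 23.8) = 0.7 × 26.3 = 18.41.

+18.4 percentage points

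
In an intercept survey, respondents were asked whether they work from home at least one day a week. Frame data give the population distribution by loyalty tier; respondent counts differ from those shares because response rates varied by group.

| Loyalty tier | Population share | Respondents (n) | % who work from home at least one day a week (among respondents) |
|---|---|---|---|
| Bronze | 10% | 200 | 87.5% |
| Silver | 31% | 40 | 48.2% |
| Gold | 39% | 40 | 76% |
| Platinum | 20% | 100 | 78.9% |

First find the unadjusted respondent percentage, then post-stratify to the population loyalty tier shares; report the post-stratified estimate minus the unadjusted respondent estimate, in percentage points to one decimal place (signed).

Without adjustment, the pooled respondent share is:
  (200/380)×87.5 + (40/380)×48.2 + (40/380)×76 + (100/380)×78.9 = 79.8895%
Reweighting by population loyalty tier shares:
  0.1×87.5 + 0.31×48.2 + 0.39×76 + 0.2×78.9 = 69.112%
Difference = 69.112 − 79.8895 = -10.7775 pp.

-10.8 percentage points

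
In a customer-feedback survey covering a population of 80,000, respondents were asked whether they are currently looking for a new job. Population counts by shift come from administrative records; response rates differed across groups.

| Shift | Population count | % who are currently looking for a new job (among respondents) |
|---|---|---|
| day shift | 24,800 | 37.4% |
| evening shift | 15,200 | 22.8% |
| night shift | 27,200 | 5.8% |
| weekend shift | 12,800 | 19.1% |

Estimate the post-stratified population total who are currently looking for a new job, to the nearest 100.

Apply each group's respondent rate to its population count:
  day shift: 24,800 × 37.4% = 9275.2
  evening shift: 15,200 × 22.8% = 3465.6
  night shift: 27,200 × 5.8% = 1577.6
  weekend shift: 12,800 × 19.1% = 2444.8
Estimated total = 16763.2 → 16,800.

16,800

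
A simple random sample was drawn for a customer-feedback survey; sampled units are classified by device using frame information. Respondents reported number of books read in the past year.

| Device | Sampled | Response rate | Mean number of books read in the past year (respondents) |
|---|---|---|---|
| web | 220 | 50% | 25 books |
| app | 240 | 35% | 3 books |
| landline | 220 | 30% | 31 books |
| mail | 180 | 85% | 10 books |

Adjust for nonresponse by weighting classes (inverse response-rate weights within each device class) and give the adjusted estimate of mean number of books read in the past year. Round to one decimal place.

17.3

Weighting each respondent by the inverse class response rate inflates each class back to its sampled size, so the class weight is n_sampled:
  web: 220 × 25 = 5500
  app: 240 × 3 = 720
  landline: 220 × 31 = 6820
  mail: 180 × 10 = 1800
Adjusted estimate = 14,840 / 860 = 17.2558 → 17.3.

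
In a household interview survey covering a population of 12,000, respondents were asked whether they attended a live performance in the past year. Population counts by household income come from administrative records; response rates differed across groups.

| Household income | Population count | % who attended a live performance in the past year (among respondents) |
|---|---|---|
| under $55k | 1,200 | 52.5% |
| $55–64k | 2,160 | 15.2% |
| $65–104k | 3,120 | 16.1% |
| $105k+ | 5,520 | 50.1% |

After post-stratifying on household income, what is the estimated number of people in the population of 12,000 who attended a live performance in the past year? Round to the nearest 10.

Apply each group's respondent rate to its population count:
  under $55k: 1,200 × 52.5% = 630
  $55–64k: 2,160 × 15.2% = 328.32
  $65–104k: 3,120 × 16.1% = 502.32
  $105k+: 5,520 × 50.1% = 2765.52
Estimated total = 4226.16 → 4,230.

4,230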